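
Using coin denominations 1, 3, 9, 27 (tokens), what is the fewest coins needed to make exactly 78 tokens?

6

Greedy: take as many of the largest coin as possible, then repeat with the remainder.
78 = 2×27 + 2×9 + 2×3
Total coins = 2 + 2 + 2 = 6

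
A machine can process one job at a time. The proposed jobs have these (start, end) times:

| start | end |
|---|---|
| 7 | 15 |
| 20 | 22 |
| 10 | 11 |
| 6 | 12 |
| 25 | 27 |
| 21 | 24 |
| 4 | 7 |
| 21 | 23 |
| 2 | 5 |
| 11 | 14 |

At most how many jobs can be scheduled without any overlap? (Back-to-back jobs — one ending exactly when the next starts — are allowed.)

5

Sort by end time and greedily take each interval whose start is ≥ the last chosen end.
Sorted by end: (2,5)  (4,7)  (10,11)  (6,12)  (11,14)  (7,15)  (20,22)  (21,23)  (21,24)  (25,27)
take (2,5); skip (4,7); take (10,11); take (11,14); take (20,22); skip (21,23); take (25,27).
Selected 5 jobs.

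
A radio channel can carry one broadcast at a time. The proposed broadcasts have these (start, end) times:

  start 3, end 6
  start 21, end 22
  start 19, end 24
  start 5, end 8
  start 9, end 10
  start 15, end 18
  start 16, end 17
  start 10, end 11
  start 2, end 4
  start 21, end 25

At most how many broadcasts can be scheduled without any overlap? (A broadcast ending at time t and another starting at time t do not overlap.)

Order by finish time; keep every interval that doesn't clash with the previous kept one.
Sorted by end: (2,4)  (3,6)  (5,8)  (9,10)  (10,11)  (16,17)  (15,18)  (21,22)  (19,24)  (21,25)
take (2,4); take (5,8); take (9,10); take (10,11); take (16,17); take (21,22); skip (19,24).
Selected 6 broadcasts.

6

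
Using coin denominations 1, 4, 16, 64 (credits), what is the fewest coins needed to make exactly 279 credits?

9

279 − 4×64→23 − 1×16→7 − 1×4→3 − 3×1→0
Total coins = 4 + 1 + 1 + 3 = 9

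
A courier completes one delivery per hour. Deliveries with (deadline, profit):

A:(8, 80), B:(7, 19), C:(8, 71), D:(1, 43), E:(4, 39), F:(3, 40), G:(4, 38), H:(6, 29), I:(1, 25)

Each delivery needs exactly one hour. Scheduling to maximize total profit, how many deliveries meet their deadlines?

Sort by profit descending; place each in the latest free slot ≤ its deadline.
Profit order: A=80 C=71 D=43 F=40 E=39 G=38 H=29 I=25 B=19
Assign: A→slot 8, C→slot 7, D→slot 1, F→slot 3, E→slot 4, G→slot 2, H→slot 6, I skipped, B→slot 5.
Slots: [1:D] [2:G] [3:F] [4:E] [5:B] [6:H] [7:C] [8:A]
8 of 9 scheduled.

8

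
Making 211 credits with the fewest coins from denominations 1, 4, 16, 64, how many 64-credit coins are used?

3

211 = 3×64 + 1×16 + 3×1
Count of 64: 3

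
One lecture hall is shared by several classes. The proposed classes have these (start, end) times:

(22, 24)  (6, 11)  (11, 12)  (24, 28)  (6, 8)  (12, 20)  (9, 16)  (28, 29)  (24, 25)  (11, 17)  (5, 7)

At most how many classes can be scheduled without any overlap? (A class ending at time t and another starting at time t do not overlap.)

By end time: (5,7), (6,8), (6,11), (11,12), (9,16), (11,17), (12,20), (22,24), (24,25), (24,28), (28,29).
Pick (5,7); next start ≥ 7 → (11,12); next start ≥ 12 → (12,20); next start ≥ 20 → (22,24); next start ≥ 24 → (24,25); next start ≥ 25 → (28,29).
Selected 6 classes.

6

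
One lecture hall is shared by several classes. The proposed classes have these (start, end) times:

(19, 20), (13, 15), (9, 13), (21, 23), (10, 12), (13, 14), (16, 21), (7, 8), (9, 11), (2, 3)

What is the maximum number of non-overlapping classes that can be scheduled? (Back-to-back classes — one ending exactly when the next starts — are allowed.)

6

Order by finish time; keep every interval that doesn't clash with the previous kept one.
By end time: (2,3), (7,8), (9,11), (10,12), (9,13), (13,14), (13,15), (19,20), (16,21), (21,23).
Pick (2,3); next start ≥ 3 → (7,8); next start ≥ 8 → (9,11); next start ≥ 11 → (13,14); next start ≥ 14 → (19,20); next start ≥ 20 → (21,23).
Selected 6 classes.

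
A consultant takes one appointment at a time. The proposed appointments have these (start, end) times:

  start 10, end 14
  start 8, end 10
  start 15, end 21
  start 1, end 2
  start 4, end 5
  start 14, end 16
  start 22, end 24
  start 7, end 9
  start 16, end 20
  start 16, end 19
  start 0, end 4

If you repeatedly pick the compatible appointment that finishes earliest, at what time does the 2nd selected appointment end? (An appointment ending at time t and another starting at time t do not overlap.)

Sort by end time and greedily take each interval whose start is ≥ the last chosen end.
By end time: (1,2), (0,4), (4,5), (7,9), (8,10), (10,14), (14,16), (16,19), (16,20), (15,21), (22,24).
Pick (1,2); next start ≥ 2 → (4,5); next start ≥ 5 → (7,9); next start ≥ 9 → (10,14); next start ≥ 14 → (14,16); next start ≥ 16 → (16,19); next start ≥ 19 → (22,24).
Selected: (1,2) (4,5) (7,9) (10,14) (14,16) (16,19) (22,24)

5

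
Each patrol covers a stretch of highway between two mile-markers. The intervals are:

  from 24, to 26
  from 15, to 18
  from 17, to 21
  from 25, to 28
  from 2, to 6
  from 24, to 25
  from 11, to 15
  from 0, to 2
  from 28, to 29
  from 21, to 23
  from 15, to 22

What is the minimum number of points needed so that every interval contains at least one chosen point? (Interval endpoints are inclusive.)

5

Process intervals by earliest right end; each time one isn't hit yet, stab at its right endpoint.
By right end: [0,2]  [2,6]  [11,15]  [15,18]  [17,21]  [15,22]  [21,23]  [24,25]  [24,26]  [25,28]  [28,29]
[0,2] uncovered → point at 2; [11,15] uncovered → point at 15; [17,21] uncovered → point at 21; [24,25] uncovered → point at 25; [28,29] uncovered → point at 29.
Points: 2, 15, 21, 25, 29 (5 total).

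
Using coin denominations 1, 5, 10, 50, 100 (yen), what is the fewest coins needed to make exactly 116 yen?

4

116 = 1×100 + 1×10 + 1×5 + 1×1
Total coins = 1 + 1 + 1 + 1 = 4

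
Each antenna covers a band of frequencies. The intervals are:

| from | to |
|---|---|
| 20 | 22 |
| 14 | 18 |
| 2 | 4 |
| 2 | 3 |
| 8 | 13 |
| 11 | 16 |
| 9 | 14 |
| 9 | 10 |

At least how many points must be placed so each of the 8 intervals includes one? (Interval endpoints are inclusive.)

By right end: [2,3]  [2,4]  [9,10]  [8,13]  [9,14]  [11,16]  [14,18]  [20,22]
[2,3] uncovered → point at 3; [9,10] uncovered → point at 10; [11,16] uncovered → point at 16; [20,22] uncovered → point at 22.
Points: 3, 10, 16, 22 (4 total).

4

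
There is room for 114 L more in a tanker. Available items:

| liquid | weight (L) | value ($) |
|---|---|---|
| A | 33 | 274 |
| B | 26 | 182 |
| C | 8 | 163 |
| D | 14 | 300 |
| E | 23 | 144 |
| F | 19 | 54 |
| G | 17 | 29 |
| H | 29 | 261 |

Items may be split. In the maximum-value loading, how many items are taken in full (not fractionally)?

Greedy by value/weight ratio, highest first.
Order: D (300/14=21.43) > C (163/8=20.38) > H (261/29=9.00) > A (274/33=8.30) > B (182/26=7.00) > E (144/23=6.26) > F (54/19=2.84) > G (29/17=1.71)
Fill: take D (14 @ 300) → take C (8 @ 163) → take H (29 @ 261) → take A (33 @ 274) → take B (26 @ 182) → take 4/23 of E → 25.04; 114/114 used.
5 item(s) taken whole; one partial (take 4/23 of E).

5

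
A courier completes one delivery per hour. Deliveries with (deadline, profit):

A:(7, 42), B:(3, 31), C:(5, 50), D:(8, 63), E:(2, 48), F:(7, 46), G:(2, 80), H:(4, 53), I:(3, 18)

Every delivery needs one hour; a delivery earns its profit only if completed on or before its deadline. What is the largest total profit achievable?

Sort by profit descending; place each in the latest free slot ≤ its deadline.
Profit order: G=80 D=63 H=53 C=50 E=48 F=46 A=42 B=31 I=18
Assign: G→slot 2, D→slot 8, H→slot 4, C→slot 5, E→slot 1, F→slot 7, A→slot 6, B→slot 3, I skipped.
Slots: [1:E] [2:G] [3:B] [4:H] [5:C] [6:A] [7:F] [8:D]
Profit = 48 + 80 + 31 + 53 + 50 + 42 + 46 + 63 = 413

413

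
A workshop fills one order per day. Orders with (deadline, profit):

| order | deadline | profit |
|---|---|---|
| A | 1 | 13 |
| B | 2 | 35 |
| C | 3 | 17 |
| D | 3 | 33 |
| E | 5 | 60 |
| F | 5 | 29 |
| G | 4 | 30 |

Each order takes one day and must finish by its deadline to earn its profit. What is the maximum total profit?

Sort by profit descending; place each in the latest free slot ≤ its deadline.
Profit order: E=60 B=35 D=33 G=30 F=29 C=17 A=13
Assign: E→slot 5, B→slot 2, D→slot 3, G→slot 4, F→slot 1, C skipped, A skipped.
Slots: [1:F] [2:B] [3:D] [4:G] [5:E]
Profit = 29 + 35 + 33 + 30 + 60 = 187

187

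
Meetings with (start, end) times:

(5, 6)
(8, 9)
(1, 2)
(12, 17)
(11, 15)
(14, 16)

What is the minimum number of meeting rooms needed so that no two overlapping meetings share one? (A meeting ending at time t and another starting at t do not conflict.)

Events (time:±→running): 1:+→1 2:-→0 5:+→1 6:-→0 8:+→1 9:-→0 11:+→1 12:+→2 14:+→3 … peak 3.

3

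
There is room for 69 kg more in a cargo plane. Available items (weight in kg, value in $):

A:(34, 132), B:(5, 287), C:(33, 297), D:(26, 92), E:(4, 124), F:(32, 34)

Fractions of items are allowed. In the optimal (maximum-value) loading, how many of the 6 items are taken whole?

3

Greedy by value/weight ratio, highest first.
Ratios (sorted): B 57.40, E 31.00, C 9.00, A 3.88, D 3.54, F 1.06
take B (5 @ 287); take E (4 @ 124); take C (33 @ 297); take 27/34 of A → 104.82. Capacity used 69/69.
3 item(s) taken whole; one partial (take 27/34 of A).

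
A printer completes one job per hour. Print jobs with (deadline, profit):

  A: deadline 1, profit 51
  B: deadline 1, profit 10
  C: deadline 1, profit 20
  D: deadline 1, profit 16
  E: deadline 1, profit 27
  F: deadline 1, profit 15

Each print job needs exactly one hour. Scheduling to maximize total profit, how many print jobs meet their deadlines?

Sort by profit descending; place each in the latest free slot ≤ its deadline.
By profit: A(d1,51), E(d1,27), C(d1,20), D(d1,16), F(d1,15), B(d1,10)
A→slot 1; E skipped; C skipped; D skipped; F skipped; B skipped.
1 of 6 scheduled.

1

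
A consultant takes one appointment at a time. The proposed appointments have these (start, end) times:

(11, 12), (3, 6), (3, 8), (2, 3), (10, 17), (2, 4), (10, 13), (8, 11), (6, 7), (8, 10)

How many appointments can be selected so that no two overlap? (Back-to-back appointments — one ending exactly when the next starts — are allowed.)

5

Order by finish time; keep every interval that doesn't clash with the previous kept one.
Sorted by end: (2,3)  (2,4)  (3,6)  (6,7)  (3,8)  (8,10)  (8,11)  (11,12)  (10,13)  (10,17)
take (2,3); take (3,6); take (6,7); take (8,10); skip (8,11); take (11,12); skip (10,17).
Selected 5 appointments.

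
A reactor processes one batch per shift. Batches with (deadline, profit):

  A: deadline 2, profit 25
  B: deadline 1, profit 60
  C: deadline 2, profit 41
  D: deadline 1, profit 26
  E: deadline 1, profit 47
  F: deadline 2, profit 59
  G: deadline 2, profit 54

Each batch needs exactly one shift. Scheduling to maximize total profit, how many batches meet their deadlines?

2

Sort by profit descending; place each in the latest free slot ≤ its deadline.
By profit: B(d1,60), F(d2,59), G(d2,54), E(d1,47), C(d2,41), D(d1,26), A(d2,25)
B→slot 1; F→slot 2; G skipped; E skipped; C skipped; D skipped; A skipped.
2 of 7 scheduled.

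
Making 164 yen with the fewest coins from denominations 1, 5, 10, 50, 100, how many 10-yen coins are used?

164 = 1×100 + 1×50 + 1×10 + 4×1
Count of 10: 1

1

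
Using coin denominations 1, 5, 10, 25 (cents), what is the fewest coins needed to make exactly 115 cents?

Use the largest denomination that fits, subtract, and repeat.
115 = 4×25 + 1×10 + 1×5
Total coins = 4 + 1 + 1 = 6

6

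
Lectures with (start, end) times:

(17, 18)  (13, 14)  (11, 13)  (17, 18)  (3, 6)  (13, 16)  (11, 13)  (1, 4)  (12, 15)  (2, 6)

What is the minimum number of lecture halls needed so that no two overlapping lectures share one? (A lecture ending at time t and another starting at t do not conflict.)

3

Events (time:±→running): 1:+→1 2:+→2 3:+→3 … peak 3.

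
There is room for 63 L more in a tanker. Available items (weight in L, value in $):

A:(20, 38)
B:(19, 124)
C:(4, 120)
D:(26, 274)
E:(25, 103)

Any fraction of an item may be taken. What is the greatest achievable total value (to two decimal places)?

575.68

Sort by value per unit weight and fill in that order.
Order: C (120/4=30.00) > D (274/26=10.54) > B (124/19=6.53) > E (103/25=4.12) > A (38/20=1.90)
Fill: take C (4 @ 120) → take D (26 @ 274) → take B (19 @ 124) → take 14/25 of E → 57.68; 63/63 used.
Total value = 575.68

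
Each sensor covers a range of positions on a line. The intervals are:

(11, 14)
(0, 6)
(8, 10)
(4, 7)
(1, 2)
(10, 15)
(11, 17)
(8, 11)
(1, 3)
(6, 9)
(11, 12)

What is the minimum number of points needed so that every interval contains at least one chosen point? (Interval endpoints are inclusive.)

4

By right end: [1,2]  [1,3]  [0,6]  [4,7]  [6,9]  [8,10]  [8,11]  [11,12]  [11,14]  [10,15]  [11,17]
[1,2] uncovered → point at 2; [4,7] uncovered → point at 7; [8,10] uncovered → point at 10; [11,12] uncovered → point at 12.
Points: 2, 7, 10, 12 (4 total).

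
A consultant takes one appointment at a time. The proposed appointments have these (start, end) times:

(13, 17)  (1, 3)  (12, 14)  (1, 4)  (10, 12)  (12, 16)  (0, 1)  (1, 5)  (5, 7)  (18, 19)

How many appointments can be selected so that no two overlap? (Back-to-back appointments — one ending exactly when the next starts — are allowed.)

Order by finish time; keep every interval that doesn't clash with the previous kept one.
By end time: (0,1), (1,3), (1,4), (1,5), (5,7), (10,12), (12,14), (12,16), (13,17), (18,19).
Pick (0,1); next start ≥ 1 → (1,3); next start ≥ 3 → (5,7); next start ≥ 7 → (10,12); next start ≥ 12 → (12,14); next start ≥ 14 → (18,19).
Selected 6 appointments.

6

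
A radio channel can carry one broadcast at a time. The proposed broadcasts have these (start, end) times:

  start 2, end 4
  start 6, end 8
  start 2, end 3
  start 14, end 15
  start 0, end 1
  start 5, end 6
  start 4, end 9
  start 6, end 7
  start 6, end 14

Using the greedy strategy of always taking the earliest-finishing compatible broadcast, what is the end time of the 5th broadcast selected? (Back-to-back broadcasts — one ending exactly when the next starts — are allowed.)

Sorted by end: (0,1)  (2,3)  (2,4)  (5,6)  (6,7)  (6,8)  (4,9)  (6,14)  (14,15)
take (0,1); take (2,3); take (5,6); take (6,7); skip (6,8); skip (4,9); take (14,15).
Selected: (0,1) (2,3) (5,6) (6,7) (14,15)

15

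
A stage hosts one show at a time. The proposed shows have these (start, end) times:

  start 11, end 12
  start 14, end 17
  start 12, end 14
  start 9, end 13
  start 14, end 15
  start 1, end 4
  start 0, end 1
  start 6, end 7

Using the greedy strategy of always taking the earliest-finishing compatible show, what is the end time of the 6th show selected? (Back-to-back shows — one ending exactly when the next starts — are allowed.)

15

Sorted by end: (0,1)  (1,4)  (6,7)  (11,12)  (9,13)  (12,14)  (14,15)  (14,17)
take (0,1); take (1,4); take (6,7); take (11,12); skip (9,13); take (12,14); take (14,15).
Selected: (0,1) (1,4) (6,7) (11,12) (12,14) (14,15)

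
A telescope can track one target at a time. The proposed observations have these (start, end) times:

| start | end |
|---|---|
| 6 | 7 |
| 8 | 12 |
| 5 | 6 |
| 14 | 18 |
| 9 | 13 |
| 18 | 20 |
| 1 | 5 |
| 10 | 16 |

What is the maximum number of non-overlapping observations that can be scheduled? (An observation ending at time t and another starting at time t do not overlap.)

6

Greedy by earliest finish: after sorting by end time, pick each interval compatible with the last pick.
Sorted by end: (1,5)  (5,6)  (6,7)  (8,12)  (9,13)  (10,16)  (14,18)  (18,20)
take (1,5); take (5,6); take (6,7); take (8,12); take (14,18); take (18,20).
Selected 6 observations.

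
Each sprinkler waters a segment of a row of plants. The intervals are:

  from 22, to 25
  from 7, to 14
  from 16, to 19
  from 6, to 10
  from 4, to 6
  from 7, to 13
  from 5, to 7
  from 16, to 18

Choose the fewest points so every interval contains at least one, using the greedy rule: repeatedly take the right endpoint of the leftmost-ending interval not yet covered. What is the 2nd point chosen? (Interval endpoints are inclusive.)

13

By right end: [4,6]  [5,7]  [6,10]  [7,13]  [7,14]  [16,18]  [16,19]  [22,25]
[4,6] uncovered → point at 6; [7,13] uncovered → point at 13; [16,18] uncovered → point at 18; [22,25] uncovered → point at 25.
Points: 6, 13, 18, 25 (4 total).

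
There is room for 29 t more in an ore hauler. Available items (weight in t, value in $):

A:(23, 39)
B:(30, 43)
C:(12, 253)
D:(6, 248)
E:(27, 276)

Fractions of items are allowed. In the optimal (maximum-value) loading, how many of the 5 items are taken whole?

Sort by value per unit weight and fill in that order.
Order: D (248/6=41.33) > C (253/12=21.08) > E (276/27=10.22) > A (39/23=1.70) > B (43/30=1.43)
Fill: take D (6 @ 248) → take C (12 @ 253) → take 11/27 of E → 112.44; 29/29 used.
2 item(s) taken whole; one partial (take 11/27 of E).

2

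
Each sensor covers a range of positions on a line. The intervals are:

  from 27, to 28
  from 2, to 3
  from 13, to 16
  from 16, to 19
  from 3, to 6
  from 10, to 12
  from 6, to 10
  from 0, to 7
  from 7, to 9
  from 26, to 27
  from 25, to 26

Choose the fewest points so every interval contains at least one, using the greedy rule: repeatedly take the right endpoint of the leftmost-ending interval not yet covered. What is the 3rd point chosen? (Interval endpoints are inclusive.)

12

By right end: [2,3]  [3,6]  [0,7]  [7,9]  [6,10]  [10,12]  [13,16]  [16,19]  [25,26]  [26,27]  [27,28]
[2,3] uncovered → point at 3; [7,9] uncovered → point at 9; [10,12] uncovered → point at 12; [13,16] uncovered → point at 16; [25,26] uncovered → point at 26; [27,28] uncovered → point at 28.
Points: 3, 9, 12, 16, 26, 28 (6 total).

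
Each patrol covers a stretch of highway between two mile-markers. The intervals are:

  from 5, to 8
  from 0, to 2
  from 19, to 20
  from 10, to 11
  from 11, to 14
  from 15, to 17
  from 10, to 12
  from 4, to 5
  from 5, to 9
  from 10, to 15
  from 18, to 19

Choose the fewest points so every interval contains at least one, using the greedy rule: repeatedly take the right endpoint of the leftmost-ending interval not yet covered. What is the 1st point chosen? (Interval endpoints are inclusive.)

2

By right end: [0,2]  [4,5]  [5,8]  [5,9]  [10,11]  [10,12]  [11,14]  [10,15]  [15,17]  [18,19]  [19,20]
[0,2] uncovered → point at 2; [4,5] uncovered → point at 5; [10,11] uncovered → point at 11; [15,17] uncovered → point at 17; [18,19] uncovered → point at 19.
Points: 2, 5, 11, 17, 19 (5 total).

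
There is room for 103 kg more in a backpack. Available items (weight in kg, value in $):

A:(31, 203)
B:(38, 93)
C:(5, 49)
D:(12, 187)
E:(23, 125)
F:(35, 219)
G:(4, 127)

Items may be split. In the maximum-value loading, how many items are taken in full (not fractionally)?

5

Sort by value per unit weight and fill in that order.
Ratios (sorted): G 31.75, D 15.58, C 9.80, A 6.55, F 6.26, E 5.43, B 2.45
take G (4 @ 127); take D (12 @ 187); take C (5 @ 49); take A (31 @ 203); take F (35 @ 219); take 16/23 of E → 86.96. Capacity used 103/103.
5 item(s) taken whole; one partial (take 16/23 of E).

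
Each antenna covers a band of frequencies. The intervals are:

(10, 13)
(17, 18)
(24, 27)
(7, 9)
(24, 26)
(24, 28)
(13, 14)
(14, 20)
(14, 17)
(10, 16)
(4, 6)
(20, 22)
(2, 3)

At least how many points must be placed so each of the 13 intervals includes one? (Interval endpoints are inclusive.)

Process intervals by earliest right end; each time one isn't hit yet, stab at its right endpoint.
Sorted: [2,3] [4,6] [7,9] [10,13] [13,14] [10,16] [14,17] [17,18] [14,20] [20,22] [24,26] [24,27] [24,28]
{[2,3]} hit by 3; {[4,6]} hit by 6; {[7,9]} hit by 9; {[10,13],[13,14],[10,16]} hit by 13; {[14,17],[17,18],[14,20]} hit by 17; {[20,22]} hit by 22; {[24,26],[24,27],[24,28]} hit by 26.
Points: 3, 6, 9, 13, 17, 22, 26 (7 total).

7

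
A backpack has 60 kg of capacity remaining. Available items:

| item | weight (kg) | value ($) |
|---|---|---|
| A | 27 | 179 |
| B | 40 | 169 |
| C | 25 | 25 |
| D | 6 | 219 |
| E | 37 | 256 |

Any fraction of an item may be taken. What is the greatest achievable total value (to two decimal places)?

Sort by value per unit weight and fill in that order.
Ratios (sorted): D 36.50, E 6.92, A 6.63, B 4.22, C 1.00
take D (6 @ 219); take E (37 @ 256); take 17/27 of A → 112.70. Capacity used 60/60.
Total value = 587.70

587.70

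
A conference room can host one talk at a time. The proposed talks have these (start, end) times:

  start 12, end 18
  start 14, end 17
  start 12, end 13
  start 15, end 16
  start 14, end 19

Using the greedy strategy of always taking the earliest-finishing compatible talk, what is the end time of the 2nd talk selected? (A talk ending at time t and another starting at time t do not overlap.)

Sort by end time and greedily take each interval whose start is ≥ the last chosen end.
By end time: (12,13), (15,16), (14,17), (12,18), (14,19).
Pick (12,13); next start ≥ 13 → (15,16).
Selected: (12,13) (15,16)

16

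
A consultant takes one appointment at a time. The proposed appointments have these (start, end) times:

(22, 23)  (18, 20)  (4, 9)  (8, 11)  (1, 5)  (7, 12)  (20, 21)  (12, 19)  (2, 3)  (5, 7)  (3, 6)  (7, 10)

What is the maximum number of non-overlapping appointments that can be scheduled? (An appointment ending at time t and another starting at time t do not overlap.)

6

Greedy by earliest finish: after sorting by end time, pick each interval compatible with the last pick.
By end time: (2,3), (1,5), (3,6), (5,7), (4,9), (7,10), (8,11), (7,12), (12,19), (18,20), (20,21), (22,23).
Pick (2,3); next start ≥ 3 → (3,6); next start ≥ 6 → (7,10); next start ≥ 10 → (12,19); next start ≥ 19 → (20,21); next start ≥ 21 → (22,23).
Selected 6 appointments.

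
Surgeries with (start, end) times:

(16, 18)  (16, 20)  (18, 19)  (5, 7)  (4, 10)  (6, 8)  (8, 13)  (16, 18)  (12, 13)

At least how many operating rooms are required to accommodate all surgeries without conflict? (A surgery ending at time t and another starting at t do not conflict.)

Count concurrent intervals with a sweep; the peak is the room count.
starts: [4, 5, 6, 8, 12, 16, 16, 16, 18]
ends:   [7, 8, 10, 13, 13, 18, 18, 19, 20]
s4→1 s5→2 s6→3  — peak 3.

3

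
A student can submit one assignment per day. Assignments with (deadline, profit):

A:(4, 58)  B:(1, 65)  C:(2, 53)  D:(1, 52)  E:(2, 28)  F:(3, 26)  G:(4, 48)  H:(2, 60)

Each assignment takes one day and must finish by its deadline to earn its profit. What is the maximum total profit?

By profit: B(d1,65), H(d2,60), A(d4,58), C(d2,53), D(d1,52), G(d4,48), E(d2,28), F(d3,26)
B→slot 1; H→slot 2; A→slot 4; C skipped; D skipped; G→slot 3; E skipped; F skipped.
Profit = 65 + 60 + 48 + 58 = 231

231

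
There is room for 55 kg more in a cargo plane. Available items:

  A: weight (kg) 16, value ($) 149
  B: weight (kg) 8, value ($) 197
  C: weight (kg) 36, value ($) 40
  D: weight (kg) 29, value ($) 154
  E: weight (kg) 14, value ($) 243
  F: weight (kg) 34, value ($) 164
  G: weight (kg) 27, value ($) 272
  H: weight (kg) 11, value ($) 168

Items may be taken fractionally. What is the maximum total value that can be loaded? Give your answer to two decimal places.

829.63

Sort by value per unit weight and fill in that order.
Ratios (sorted): B 24.62, E 17.36, H 15.27, G 10.07, A 9.31, D 5.31, F 4.82, C 1.11
take B (8 @ 197); take E (14 @ 243); take H (11 @ 168); take 22/27 of G → 221.63. Capacity used 55/55.
Total value = 829.63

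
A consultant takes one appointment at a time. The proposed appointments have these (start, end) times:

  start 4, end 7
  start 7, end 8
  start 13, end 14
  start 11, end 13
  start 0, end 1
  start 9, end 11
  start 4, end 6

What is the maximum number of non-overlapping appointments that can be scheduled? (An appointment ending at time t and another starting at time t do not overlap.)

By end time: (0,1), (4,6), (4,7), (7,8), (9,11), (11,13), (13,14).
Pick (0,1); next start ≥ 1 → (4,6); next start ≥ 6 → (7,8); next start ≥ 8 → (9,11); next start ≥ 11 → (11,13); next start ≥ 13 → (13,14).
Selected 6 appointments.

6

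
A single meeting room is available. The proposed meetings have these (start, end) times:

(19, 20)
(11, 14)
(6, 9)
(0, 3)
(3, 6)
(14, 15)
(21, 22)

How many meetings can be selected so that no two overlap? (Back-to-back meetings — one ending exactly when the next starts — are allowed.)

7

Greedy by earliest finish: after sorting by end time, pick each interval compatible with the last pick.
By end time: (0,3), (3,6), (6,9), (11,14), (14,15), (19,20), (21,22).
Pick (0,3); next start ≥ 3 → (3,6); next start ≥ 6 → (6,9); next start ≥ 9 → (11,14); next start ≥ 14 → (14,15); next start ≥ 15 → (19,20); next start ≥ 20 → (21,22).
Selected 7 meetings.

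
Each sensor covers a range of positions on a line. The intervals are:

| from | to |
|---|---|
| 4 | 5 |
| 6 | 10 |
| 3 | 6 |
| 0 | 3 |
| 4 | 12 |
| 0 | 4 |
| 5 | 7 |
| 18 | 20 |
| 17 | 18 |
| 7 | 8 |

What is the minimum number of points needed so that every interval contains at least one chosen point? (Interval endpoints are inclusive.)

Sorted: [0,3] [0,4] [4,5] [3,6] [5,7] [7,8] [6,10] [4,12] [17,18] [18,20]
{[0,3],[0,4]} hit by 3; {[4,5],[3,6],[5,7]} hit by 5; {[7,8],[6,10],[4,12]} hit by 8; {[17,18],[18,20]} hit by 18.
Points: 3, 5, 8, 18 (4 total).

4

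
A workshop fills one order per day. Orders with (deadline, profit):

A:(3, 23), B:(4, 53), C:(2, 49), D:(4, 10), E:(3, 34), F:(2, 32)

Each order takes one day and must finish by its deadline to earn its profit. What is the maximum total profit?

Profit order: B=53 C=49 E=34 F=32 A=23 D=10
Assign: B→slot 4, C→slot 2, E→slot 3, F→slot 1, A skipped, D skipped.
Slots: [1:F] [2:C] [3:E] [4:B]
Profit = 32 + 49 + 34 + 53 = 168

168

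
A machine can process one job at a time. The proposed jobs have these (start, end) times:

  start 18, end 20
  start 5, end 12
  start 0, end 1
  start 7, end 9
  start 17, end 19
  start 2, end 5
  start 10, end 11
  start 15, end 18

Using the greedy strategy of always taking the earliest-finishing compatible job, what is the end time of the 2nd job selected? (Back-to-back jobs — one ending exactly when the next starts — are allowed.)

5

Greedy by earliest finish: after sorting by end time, pick each interval compatible with the last pick.
By end time: (0,1), (2,5), (7,9), (10,11), (5,12), (15,18), (17,19), (18,20).
Pick (0,1); next start ≥ 1 → (2,5); next start ≥ 5 → (7,9); next start ≥ 9 → (10,11); next start ≥ 11 → (15,18); next start ≥ 18 → (18,20).
Selected: (0,1) (2,5) (7,9) (10,11) (15,18) (18,20)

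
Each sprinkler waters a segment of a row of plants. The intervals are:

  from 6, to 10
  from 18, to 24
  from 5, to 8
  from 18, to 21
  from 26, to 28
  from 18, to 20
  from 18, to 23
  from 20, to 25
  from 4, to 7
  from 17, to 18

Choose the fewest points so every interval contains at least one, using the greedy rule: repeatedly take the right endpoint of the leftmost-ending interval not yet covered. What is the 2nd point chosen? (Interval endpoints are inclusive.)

Process intervals by earliest right end; each time one isn't hit yet, stab at its right endpoint.
Sorted: [4,7] [5,8] [6,10] [17,18] [18,20] [18,21] [18,23] [18,24] [20,25] [26,28]
{[4,7],[5,8],[6,10]} hit by 7; {[17,18],[18,20],[18,21],[18,23],[18,24]} hit by 18; {[20,25]} hit by 25; {[26,28]} hit by 28.
Points: 7, 18, 25, 28 (4 total).

18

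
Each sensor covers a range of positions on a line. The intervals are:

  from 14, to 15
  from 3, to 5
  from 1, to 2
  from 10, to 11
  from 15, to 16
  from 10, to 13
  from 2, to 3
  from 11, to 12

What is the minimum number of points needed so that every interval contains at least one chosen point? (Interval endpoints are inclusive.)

4

By right end: [1,2]  [2,3]  [3,5]  [10,11]  [11,12]  [10,13]  [14,15]  [15,16]
[1,2] uncovered → point at 2; [3,5] uncovered → point at 5; [10,11] uncovered → point at 11; [14,15] uncovered → point at 15.
Points: 2, 5, 11, 15 (4 total).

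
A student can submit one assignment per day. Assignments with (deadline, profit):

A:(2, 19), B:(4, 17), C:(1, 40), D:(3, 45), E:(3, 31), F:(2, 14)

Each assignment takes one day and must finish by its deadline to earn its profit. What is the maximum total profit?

133

Sort by profit descending; place each in the latest free slot ≤ its deadline.
Profit order: D=45 C=40 E=31 A=19 B=17 F=14
Assign: D→slot 3, C→slot 1, E→slot 2, A skipped, B→slot 4, F skipped.
Slots: [1:C] [2:E] [3:D] [4:B]
Profit = 40 + 31 + 45 + 17 = 133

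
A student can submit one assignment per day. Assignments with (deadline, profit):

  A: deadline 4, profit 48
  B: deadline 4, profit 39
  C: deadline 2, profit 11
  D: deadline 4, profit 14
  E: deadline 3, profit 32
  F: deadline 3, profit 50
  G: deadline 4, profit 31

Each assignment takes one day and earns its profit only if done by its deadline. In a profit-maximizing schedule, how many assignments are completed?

4

By profit: F(d3,50), A(d4,48), B(d4,39), E(d3,32), G(d4,31), D(d4,14), C(d2,11)
F→slot 3; A→slot 4; B→slot 2; E→slot 1; G skipped; D skipped; C skipped.
4 of 7 scheduled.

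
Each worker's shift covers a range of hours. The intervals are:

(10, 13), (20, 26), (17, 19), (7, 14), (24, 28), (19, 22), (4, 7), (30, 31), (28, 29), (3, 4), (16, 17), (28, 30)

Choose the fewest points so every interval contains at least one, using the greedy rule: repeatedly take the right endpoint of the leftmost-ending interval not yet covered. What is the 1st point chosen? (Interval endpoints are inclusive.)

Sort by right endpoint; whenever an interval is uncovered, place a point at its right end.
Sorted: [3,4] [4,7] [10,13] [7,14] [16,17] [17,19] [19,22] [20,26] [24,28] [28,29] [28,30] [30,31]
{[3,4],[4,7]} hit by 4; {[10,13],[7,14]} hit by 13; {[16,17],[17,19]} hit by 17; {[19,22],[20,26]} hit by 22; {[24,28],[28,29],[28,30]} hit by 28; {[30,31]} hit by 31.
Points: 4, 13, 17, 22, 28, 31 (6 total).

4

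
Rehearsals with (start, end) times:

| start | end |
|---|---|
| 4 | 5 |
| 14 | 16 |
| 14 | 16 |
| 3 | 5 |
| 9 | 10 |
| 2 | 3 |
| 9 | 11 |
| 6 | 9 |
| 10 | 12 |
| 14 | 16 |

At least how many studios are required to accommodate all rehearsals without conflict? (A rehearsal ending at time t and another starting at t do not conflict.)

starts: [2, 3, 4, 6, 9, 9, 10, 14, 14, 14]
ends:   [3, 5, 5, 9, 10, 11, 12, 16, 16, 16]
s2→1 e3→0 s3→1 s4→2 e5→1 e5→0 s6→1 e9→0 s9→1 s9→2 e10→1 s10→2 e11→1 e12→0 s14→1 s14→2 s14→3  — peak 3.

3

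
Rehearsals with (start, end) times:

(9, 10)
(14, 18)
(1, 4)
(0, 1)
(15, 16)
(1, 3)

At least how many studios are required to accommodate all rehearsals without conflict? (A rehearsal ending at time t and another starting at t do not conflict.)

Events (time:±→running): 0:+→1 1:-→0 1:+→1 1:+→2 … peak 2.

2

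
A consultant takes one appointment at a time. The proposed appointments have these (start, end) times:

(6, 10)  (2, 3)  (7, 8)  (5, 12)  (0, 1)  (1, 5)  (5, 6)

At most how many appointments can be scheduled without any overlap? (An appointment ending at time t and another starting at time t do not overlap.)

Sort by end time and greedily take each interval whose start is ≥ the last chosen end.
Sorted by end: (0,1)  (2,3)  (1,5)  (5,6)  (7,8)  (6,10)  (5,12)
take (0,1); take (2,3); skip (1,5); take (5,6); take (7,8).
Selected 4 appointments.

4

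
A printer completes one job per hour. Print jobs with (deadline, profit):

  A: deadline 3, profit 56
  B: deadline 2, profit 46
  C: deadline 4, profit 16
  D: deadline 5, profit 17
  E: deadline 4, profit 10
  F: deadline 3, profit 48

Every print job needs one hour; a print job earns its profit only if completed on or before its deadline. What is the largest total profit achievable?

183

Profit order: A=56 F=48 B=46 D=17 C=16 E=10
Assign: A→slot 3, F→slot 2, B→slot 1, D→slot 5, C→slot 4, E skipped.
Slots: [1:B] [2:F] [3:A] [4:C] [5:D]
Profit = 46 + 48 + 56 + 16 + 17 = 183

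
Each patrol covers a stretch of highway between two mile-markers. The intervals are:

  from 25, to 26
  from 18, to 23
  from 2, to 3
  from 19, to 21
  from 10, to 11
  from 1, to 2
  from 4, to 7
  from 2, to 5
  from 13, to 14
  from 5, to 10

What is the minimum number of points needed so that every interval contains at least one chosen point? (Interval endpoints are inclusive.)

6

Sorted: [1,2] [2,3] [2,5] [4,7] [5,10] [10,11] [13,14] [19,21] [18,23] [25,26]
{[1,2],[2,3],[2,5]} hit by 2; {[4,7],[5,10]} hit by 7; {[10,11]} hit by 11; {[13,14]} hit by 14; {[19,21],[18,23]} hit by 21; {[25,26]} hit by 26.
Points: 2, 7, 11, 14, 21, 26 (6 total).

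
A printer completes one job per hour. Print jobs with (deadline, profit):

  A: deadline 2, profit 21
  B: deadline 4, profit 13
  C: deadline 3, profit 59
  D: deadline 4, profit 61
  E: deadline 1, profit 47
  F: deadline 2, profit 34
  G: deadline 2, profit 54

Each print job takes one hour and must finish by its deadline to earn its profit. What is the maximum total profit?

By profit: D(d4,61), C(d3,59), G(d2,54), E(d1,47), F(d2,34), A(d2,21), B(d4,13)
D→slot 4; C→slot 3; G→slot 2; E→slot 1; F skipped; A skipped; B skipped.
Profit = 47 + 54 + 59 + 61 = 221

221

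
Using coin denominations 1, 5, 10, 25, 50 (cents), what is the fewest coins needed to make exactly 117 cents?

Greedy: take as many of the largest coin as possible, then repeat with the remainder.
117 − 2×50→17 − 1×10→7 − 1×5→2 − 2×1→0
Total coins = 2 + 1 + 1 + 2 = 6

6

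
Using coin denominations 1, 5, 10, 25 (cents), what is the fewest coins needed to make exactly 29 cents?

5

Use the largest denomination that fits, subtract, and repeat.
29 − 1×25→4 − 4×1→0
Total coins = 1 + 4 = 5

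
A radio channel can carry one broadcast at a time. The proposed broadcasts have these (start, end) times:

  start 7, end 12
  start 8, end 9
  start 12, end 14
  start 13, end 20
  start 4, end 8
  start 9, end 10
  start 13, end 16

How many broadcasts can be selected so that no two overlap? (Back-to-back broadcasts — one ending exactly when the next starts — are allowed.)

By end time: (4,8), (8,9), (9,10), (7,12), (12,14), (13,16), (13,20).
Pick (4,8); next start ≥ 8 → (8,9); next start ≥ 9 → (9,10); next start ≥ 10 → (12,14).
Selected 4 broadcasts.

4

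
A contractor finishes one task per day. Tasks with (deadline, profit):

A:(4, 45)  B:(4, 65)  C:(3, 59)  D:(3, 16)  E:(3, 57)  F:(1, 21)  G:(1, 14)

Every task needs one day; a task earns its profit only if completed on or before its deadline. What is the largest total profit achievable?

Take jobs in profit order; each goes to the latest open slot no later than its deadline.
Profit order: B=65 C=59 E=57 A=45 F=21 D=16 G=14
Assign: B→slot 4, C→slot 3, E→slot 2, A→slot 1, F skipped, D skipped, G skipped.
Slots: [1:A] [2:E] [3:C] [4:B]
Profit = 45 + 57 + 59 + 65 = 226

226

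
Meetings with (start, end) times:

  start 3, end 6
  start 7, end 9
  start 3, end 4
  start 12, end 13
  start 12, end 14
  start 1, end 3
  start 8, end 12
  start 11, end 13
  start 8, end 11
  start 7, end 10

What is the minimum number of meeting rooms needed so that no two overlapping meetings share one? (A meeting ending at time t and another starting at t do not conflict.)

Events (time:±→running): 1:+→1 3:-→0 3:+→1 3:+→2 4:-→1 6:-→0 7:+→1 7:+→2 8:+→3 8:+→4 … peak 4.

4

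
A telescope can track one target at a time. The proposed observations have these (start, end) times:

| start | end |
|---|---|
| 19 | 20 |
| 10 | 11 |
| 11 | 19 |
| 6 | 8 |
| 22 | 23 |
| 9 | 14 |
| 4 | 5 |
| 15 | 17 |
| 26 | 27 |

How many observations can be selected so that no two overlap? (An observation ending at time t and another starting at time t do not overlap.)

Greedy by earliest finish: after sorting by end time, pick each interval compatible with the last pick.
By end time: (4,5), (6,8), (10,11), (9,14), (15,17), (11,19), (19,20), (22,23), (26,27).
Pick (4,5); next start ≥ 5 → (6,8); next start ≥ 8 → (10,11); next start ≥ 11 → (15,17); next start ≥ 17 → (19,20); next start ≥ 20 → (22,23); next start ≥ 23 → (26,27).
Selected 7 observations.

7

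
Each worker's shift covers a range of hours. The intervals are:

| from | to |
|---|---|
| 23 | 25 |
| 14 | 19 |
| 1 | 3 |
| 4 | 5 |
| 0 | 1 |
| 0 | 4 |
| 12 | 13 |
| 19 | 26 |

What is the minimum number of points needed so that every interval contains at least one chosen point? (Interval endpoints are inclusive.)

5

Sorted: [0,1] [1,3] [0,4] [4,5] [12,13] [14,19] [23,25] [19,26]
{[0,1],[1,3],[0,4]} hit by 1; {[4,5]} hit by 5; {[12,13]} hit by 13; {[14,19]} hit by 19; {[23,25],[19,26]} hit by 25.
Points: 1, 5, 13, 19, 25 (5 total).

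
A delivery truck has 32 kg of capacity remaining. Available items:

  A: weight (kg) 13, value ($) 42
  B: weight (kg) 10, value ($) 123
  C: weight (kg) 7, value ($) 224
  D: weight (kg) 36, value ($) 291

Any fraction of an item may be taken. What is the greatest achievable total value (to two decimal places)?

Sort by value per unit weight and fill in that order.
Order: C (224/7=32.00) > B (123/10=12.30) > D (291/36=8.08) > A (42/13=3.23)
Fill: take C (7 @ 224) → take B (10 @ 123) → take 15/36 of D → 121.25; 32/32 used.
Total value = 468.25

468.25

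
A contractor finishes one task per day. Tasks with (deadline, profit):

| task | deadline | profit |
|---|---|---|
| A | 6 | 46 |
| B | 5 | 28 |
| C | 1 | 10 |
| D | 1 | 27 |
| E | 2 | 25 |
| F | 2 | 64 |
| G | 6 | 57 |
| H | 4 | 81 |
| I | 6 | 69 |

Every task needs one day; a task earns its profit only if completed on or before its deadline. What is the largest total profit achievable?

Sort by profit descending; place each in the latest free slot ≤ its deadline.
Profit order: H=81 I=69 F=64 G=57 A=46 B=28 D=27 E=25 C=10
Assign: H→slot 4, I→slot 6, F→slot 2, G→slot 5, A→slot 3, B→slot 1, D skipped, E skipped, C skipped.
Slots: [1:B] [2:F] [3:A] [4:H] [5:G] [6:I]
Profit = 28 + 64 + 46 + 81 + 57 + 69 = 345

345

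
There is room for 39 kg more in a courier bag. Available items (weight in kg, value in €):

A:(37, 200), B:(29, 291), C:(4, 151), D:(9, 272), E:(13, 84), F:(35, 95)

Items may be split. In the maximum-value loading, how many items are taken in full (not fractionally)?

2

Sort by value per unit weight and fill in that order.
Ratios (sorted): C 37.75, D 30.22, B 10.03, E 6.46, A 5.41, F 2.71
take C (4 @ 151); take D (9 @ 272); take 26/29 of B → 260.90. Capacity used 39/39.
2 item(s) taken whole; one partial (take 26/29 of B).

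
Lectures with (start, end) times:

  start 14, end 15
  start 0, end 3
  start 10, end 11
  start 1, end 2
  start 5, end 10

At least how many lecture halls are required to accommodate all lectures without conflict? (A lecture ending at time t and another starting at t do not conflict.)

2

Events (time:±→running): 0:+→1 1:+→2 … peak 2.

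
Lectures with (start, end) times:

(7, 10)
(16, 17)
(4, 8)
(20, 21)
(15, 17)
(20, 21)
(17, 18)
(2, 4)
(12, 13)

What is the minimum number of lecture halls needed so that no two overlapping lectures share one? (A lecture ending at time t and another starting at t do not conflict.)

2

starts: [2, 4, 7, 12, 15, 16, 17, 20, 20]
ends:   [4, 8, 10, 13, 17, 17, 18, 21, 21]
s2→1 e4→0 s4→1 s7→2  — peak 2.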